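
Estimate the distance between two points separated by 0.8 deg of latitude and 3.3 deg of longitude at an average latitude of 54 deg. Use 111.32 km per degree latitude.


dlat_km = 0.8 * 111.32 = 89.056
dlon_km = 3.3 * 111.32 * cos(54) ≈ 215.926
dist = sqrt(89.056^2 + 215.926^2) ≈ 233.6 km

233.6 km


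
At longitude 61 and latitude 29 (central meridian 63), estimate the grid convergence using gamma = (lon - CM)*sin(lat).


gamma = (61 - 63) * sin(29) = -2 * 0.48481 = -0.97 degrees

-0.97 degrees


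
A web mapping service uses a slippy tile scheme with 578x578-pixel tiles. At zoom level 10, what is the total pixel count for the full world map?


tiles per axis = 2^10 = 1024
total tiles = 1024^2 = 1048576
pixels per axis = 1024 * 578 = 591872
total pixels = 591872^2 = 350312464384

350312464384 pixels


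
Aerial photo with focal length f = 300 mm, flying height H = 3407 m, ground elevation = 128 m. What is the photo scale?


scale = f / (H - h) = 300 mm / 3279 m = 300 / 3279000 = 1:10930

1:10930


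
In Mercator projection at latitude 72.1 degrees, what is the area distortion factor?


area_distortion = 1/cos^2(72.1) = 10.586

10.586


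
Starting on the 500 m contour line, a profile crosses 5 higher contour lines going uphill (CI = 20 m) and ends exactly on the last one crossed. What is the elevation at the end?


elevation = 500 + 5 * 20 = 600 m

600 m


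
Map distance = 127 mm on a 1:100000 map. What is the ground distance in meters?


ground = 127 mm * 100000 / 1000 = 12700.0 m

12700.0 m


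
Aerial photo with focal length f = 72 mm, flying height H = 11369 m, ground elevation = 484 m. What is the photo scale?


scale = f / (H - h) = 72 mm / 10885 m = 72 / 10885000 = 1:151181

1:151181


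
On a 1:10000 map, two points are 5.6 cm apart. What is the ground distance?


ground = 5.6 cm * 10000 / 100 = 560.0 m

560.0 m


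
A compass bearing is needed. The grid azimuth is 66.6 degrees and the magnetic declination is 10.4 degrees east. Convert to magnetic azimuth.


magnetic azimuth = grid azimuth - declination (east +ve)
mag_az = 66.6 - 10.4 = 56.2 degrees

56.2 degrees


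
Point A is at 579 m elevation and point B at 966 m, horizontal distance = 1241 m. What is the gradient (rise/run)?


gradient = (966 - 579) / 1241 = 387 / 1241 = 0.3118

0.3118


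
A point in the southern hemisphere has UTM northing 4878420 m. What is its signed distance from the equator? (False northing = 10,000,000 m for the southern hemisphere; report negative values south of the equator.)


For southern: actual = 4878420 - 10000000 = -5121580 m

-5121580 m


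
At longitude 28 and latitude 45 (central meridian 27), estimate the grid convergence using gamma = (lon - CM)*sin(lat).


gamma = (28 - 27) * sin(45) = 1 * 0.707107 = 0.707 degrees

0.707 degrees


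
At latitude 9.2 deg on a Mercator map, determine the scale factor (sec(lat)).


SF = 1 / cos(9.2) = 1 / 0.987136 = 1.013

1.013


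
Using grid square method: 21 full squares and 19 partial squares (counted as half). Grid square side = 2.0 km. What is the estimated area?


effective squares = 21 + 19 * 0.5 = 30.5
area = 30.5 * 4.0 = 122.0 km^2

122.0 km^2


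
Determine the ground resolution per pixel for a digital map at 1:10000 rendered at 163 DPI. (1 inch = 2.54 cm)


pixel_cm = 2.54 / 163 ≈ 0.015583 cm
ground = pixel_cm * 10000 / 100 = 2.54 * 10000 / (163 * 100) = 25400 / 16300 ≈ 1.56 m

1.56 m


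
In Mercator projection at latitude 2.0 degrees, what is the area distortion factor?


area_distortion = 1/cos^2(2.0) = 1.001

1.001


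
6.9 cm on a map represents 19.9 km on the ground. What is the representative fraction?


ground = 19.9 km = 1990000 cm; RF denominator = ground / map = 1990000 / 6.9 ≈ 288406; RF = 1:288406

1:288406


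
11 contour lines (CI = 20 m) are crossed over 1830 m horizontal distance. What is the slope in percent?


elevation change = 11 * 20 = 220 m
slope = 220 / 1830 * 100 = 12.0%

12.0%


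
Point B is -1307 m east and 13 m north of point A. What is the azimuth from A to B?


az = atan2(-1307, 13) = -89.4 deg
adjusted to 0-360: 270.6 degrees

270.6 degrees


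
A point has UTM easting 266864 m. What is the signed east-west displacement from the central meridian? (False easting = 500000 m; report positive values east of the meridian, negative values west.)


displacement = 266864 - 500000 = -233136 m

-233136 m


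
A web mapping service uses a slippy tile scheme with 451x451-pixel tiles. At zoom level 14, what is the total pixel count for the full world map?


tiles per axis = 2^14 = 16384
total tiles = 16384^2 = 268435456
pixels per axis = 16384 * 451 = 7389184
total pixels = 7389184^2 = 54600040185856

54600040185856 pixels


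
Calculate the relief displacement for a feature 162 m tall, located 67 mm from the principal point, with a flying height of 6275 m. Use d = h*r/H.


d = h * r / H = 162 * 67 / 6275 = 1.73 mm

1.73 mm


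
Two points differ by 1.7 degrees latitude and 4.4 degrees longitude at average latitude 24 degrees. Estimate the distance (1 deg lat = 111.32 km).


dlat_km = 1.7 * 111.32 = 189.244
dlon_km = 4.4 * 111.32 * cos(24) ≈ 447.462
dist = sqrt(189.244^2 + 447.462^2) ≈ 485.8 km

485.8 km


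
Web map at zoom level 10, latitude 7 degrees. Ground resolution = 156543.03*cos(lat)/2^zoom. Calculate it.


res = 156543.03 * cos(7) / 2^10 = 156543.03 * 0.99254615 / 1024 = 151.73 m/pixel

151.73 m/pixel


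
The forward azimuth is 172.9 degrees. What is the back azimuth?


back azimuth = (172.9 + 180) mod 360 = 352.9 degrees

352.9 degrees


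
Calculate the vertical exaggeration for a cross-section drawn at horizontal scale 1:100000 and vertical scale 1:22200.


VE = horizontal_scale / vertical_scale = 100000 / 22200 ≈ 4.5

4.5x


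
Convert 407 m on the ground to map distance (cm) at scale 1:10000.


map_cm = 407 * 100 / 10000 = 4.07 cm

4.07 cm


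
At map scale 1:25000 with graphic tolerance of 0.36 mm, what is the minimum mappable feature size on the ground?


ground = 0.36 mm * 25000 / 1000 = 9.0 m

9.0 m


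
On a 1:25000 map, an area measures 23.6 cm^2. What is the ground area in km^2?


ground_area = 23.6 * (25000/100)^2 = 1475000.0 m^2 = 1.475 km^2

1.475 km^2


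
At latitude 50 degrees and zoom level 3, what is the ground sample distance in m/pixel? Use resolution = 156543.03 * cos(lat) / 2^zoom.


res = 156543.03 * cos(50) / 2^3 = 156543.03 * 0.64278761 / 8 = 12577.99 m/pixel

12577.99 m/pixel


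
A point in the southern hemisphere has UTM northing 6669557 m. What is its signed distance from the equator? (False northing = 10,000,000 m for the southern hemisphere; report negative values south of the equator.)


For southern: actual = 6669557 - 10000000 = -3330443 m

-3330443 m


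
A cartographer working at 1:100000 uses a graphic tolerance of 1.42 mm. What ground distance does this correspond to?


ground = 1.42 mm * 100000 / 1000 = 142.0 m

142.0 m


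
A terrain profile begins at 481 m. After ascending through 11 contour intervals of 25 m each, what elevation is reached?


elevation = 481 + 11 * 25 = 756 m

756 m


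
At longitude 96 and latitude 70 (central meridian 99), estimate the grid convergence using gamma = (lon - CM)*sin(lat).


gamma = (96 - 99) * sin(70) = -3 * 0.939693 = -2.819 degrees

-2.819 degrees


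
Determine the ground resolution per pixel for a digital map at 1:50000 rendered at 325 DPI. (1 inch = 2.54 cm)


pixel_cm = 2.54 / 325 ≈ 0.007815 cm
ground = pixel_cm * 50000 / 100 = 2.54 * 50000 / (325 * 100) = 127000 / 32500 ≈ 3.91 m

3.91 m


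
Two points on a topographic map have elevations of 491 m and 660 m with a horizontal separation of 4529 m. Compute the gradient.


gradient = (660 - 491) / 4529 = 169 / 4529 = 0.0373

0.0373


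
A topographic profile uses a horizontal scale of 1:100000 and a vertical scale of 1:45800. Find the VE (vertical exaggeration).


VE = horizontal_scale / vertical_scale = 100000 / 45800 ≈ 2.2

2.2x


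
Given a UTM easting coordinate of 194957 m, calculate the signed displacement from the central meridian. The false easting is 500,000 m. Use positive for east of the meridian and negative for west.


displacement = 194957 - 500000 = -305043 m

-305043 m


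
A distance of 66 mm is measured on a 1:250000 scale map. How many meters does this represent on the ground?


ground = 66 mm * 250000 / 1000 = 16500.0 m

16500.0 m


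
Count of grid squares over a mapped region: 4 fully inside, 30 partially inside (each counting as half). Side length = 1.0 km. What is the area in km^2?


effective squares = 4 + 30 * 0.5 = 19.0
area = 19.0 * 1.0 = 19.0 km^2

19.0 km^2


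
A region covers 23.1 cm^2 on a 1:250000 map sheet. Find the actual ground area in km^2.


ground_area = 23.1 * (250000/100)^2 = 144375000.0 m^2 = 144.375 km^2

144.375 km^2


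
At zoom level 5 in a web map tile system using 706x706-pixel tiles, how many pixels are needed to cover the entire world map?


tiles per axis = 2^5 = 32
total tiles = 32^2 = 1024
pixels per axis = 32 * 706 = 22592
total pixels = 22592^2 = 510398464

510398464 pixels


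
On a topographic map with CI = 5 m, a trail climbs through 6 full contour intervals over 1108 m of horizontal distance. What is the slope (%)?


elevation change = 6 * 5 = 30 m
slope = 30 / 1108 * 100 = 2.7%

2.7%


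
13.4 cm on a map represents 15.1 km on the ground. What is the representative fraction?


ground = 15.1 km = 1510000 cm; RF denominator = ground / map = 1510000 / 13.4 ≈ 112687; RF = 1:112687

1:112687


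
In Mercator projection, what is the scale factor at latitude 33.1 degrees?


SF = 1 / cos(33.1) = 1 / 0.837719 = 1.194

1.194


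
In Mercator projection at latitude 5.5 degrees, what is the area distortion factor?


area_distortion = 1/cos^2(5.5) = 1.009

1.009


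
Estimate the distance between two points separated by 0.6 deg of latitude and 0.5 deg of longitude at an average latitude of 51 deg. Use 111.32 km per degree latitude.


dlat_km = 0.6 * 111.32 = 66.792
dlon_km = 0.5 * 111.32 * cos(51) ≈ 35.028
dist = sqrt(66.792^2 + 35.028^2) ≈ 75.4 km

75.4 km


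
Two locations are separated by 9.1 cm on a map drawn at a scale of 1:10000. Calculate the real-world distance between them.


ground = 9.1 cm * 10000 / 100 = 910.0 m

910.0 m


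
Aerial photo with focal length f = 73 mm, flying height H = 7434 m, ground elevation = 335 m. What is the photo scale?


scale = f / (H - h) = 73 mm / 7099 m = 73 / 7099000 = 1:97247

1:97247


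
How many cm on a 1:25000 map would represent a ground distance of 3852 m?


map_cm = 3852 * 100 / 25000 = 15.408 cm ≈ 15.41 cm

15.41 cm


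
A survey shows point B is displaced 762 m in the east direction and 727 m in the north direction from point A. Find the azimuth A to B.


az = atan2(762, 727) = 46.3 deg
adjusted to 0-360: 46.3 degrees

46.3 degrees


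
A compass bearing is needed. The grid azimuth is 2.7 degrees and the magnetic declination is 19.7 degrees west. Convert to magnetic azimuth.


magnetic azimuth = grid azimuth - declination (east +ve)
mag_az = 2.7 - -19.7 = 22.4 degrees

22.4 degrees


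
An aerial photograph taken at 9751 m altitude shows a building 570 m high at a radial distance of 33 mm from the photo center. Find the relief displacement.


d = h * r / H = 570 * 33 / 9751 = 1.93 mm

1.93 mm


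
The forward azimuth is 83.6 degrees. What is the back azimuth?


back azimuth = (83.6 + 180) mod 360 = 263.6 degrees

263.6 degrees


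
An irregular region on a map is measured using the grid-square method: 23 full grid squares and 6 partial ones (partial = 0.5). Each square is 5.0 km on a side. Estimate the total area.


effective squares = 23 + 6 * 0.5 = 26.0
area = 26.0 * 25.0 = 650.0 km^2

650.0 km^2


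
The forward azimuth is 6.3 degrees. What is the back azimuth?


back azimuth = (6.3 + 180) mod 360 = 186.3 degrees

186.3 degrees


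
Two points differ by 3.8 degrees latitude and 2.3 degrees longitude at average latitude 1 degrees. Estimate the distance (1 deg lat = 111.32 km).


dlat_km = 3.8 * 111.32 = 423.016
dlon_km = 2.3 * 111.32 * cos(1) ≈ 255.997
dist = sqrt(423.016^2 + 255.997^2) ≈ 494.4 km

494.4 km


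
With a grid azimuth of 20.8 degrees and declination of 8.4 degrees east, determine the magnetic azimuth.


magnetic azimuth = grid azimuth - declination (east +ve)
mag_az = 20.8 - 8.4 = 12.4 degrees

12.4 degrees


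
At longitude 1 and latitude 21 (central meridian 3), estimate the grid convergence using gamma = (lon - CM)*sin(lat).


gamma = (1 - 3) * sin(21) = -2 * 0.358368 = -0.717 degrees

-0.717 degrees


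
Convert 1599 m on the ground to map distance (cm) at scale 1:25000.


map_cm = 1599 * 100 / 25000 = 6.396 cm ≈ 6.4 cm

6.4 cm


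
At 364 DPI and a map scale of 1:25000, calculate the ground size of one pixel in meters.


pixel_cm = 2.54 / 364 ≈ 0.006978 cm
ground = pixel_cm * 25000 / 100 = 2.54 * 25000 / (364 * 100) = 63500 / 36400 ≈ 1.74 m

1.74 m


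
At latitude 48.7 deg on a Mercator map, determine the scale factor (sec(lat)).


SF = 1 / cos(48.7) = 1 / 0.660002 = 1.515

1.515


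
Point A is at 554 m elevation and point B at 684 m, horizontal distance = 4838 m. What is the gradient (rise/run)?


gradient = (684 - 554) / 4838 = 130 / 4838 = 0.0269

0.0269


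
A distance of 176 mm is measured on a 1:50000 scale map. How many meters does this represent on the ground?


ground = 176 mm * 50000 / 1000 = 8800.0 m

8800.0 m


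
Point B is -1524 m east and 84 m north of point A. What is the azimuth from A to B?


az = atan2(-1524, 84) = -86.8 deg
adjusted to 0-360: 273.2 degrees

273.2 degrees


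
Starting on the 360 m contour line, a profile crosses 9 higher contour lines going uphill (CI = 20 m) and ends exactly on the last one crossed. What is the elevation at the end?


elevation = 360 + 9 * 20 = 540 m

540 m


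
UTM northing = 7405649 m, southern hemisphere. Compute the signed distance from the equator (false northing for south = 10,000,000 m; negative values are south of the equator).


For southern: actual = 7405649 - 10000000 = -2594351 m

-2594351 m


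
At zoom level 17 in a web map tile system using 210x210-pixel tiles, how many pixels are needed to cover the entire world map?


tiles per axis = 2^17 = 131072
total tiles = 131072^2 = 17179869184
pixels per axis = 131072 * 210 = 27525120
total pixels = 27525120^2 = 757632231014400

757632231014400 pixels


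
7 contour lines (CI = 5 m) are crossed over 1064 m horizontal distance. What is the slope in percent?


elevation change = 7 * 5 = 35 m
slope = 35 / 1064 * 100 = 3.3%

3.3%


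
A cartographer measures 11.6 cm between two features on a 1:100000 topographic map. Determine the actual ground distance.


ground = 11.6 cm * 100000 / 100 = 11600.0 m = 11.6 km

11.6 km


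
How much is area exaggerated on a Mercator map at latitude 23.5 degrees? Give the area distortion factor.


area_distortion = 1/cos^2(23.5) = 1.189

1.189


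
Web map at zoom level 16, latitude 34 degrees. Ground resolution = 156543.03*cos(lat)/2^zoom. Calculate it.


res = 156543.03 * cos(34) / 2^16 = 156543.03 * 0.82903757 / 65536 = 1.98 m/pixel

1.98 m/pixel


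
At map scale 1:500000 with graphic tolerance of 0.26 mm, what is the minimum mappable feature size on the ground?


ground = 0.26 mm * 500000 / 1000 = 130.0 m

130.0 m


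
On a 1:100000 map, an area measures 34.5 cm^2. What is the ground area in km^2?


ground_area = 34.5 * (100000/100)^2 = 34500000.0 m^2 = 34.5 km^2

34.5 km^2


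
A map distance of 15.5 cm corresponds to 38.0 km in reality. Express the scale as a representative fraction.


ground = 38.0 km = 3800000 cm; RF denominator = ground / map = 3800000 / 15.5 ≈ 245161; RF = 1:245161

1:245161


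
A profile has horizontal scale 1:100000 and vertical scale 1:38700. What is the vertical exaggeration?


VE = horizontal_scale / vertical_scale = 100000 / 38700 ≈ 2.6

2.6x


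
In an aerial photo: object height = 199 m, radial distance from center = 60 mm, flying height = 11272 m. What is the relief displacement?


d = h * r / H = 199 * 60 / 11272 = 1.06 mm

1.06 mm


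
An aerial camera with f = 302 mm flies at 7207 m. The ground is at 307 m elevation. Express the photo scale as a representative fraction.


scale = f / (H - h) = 302 mm / 6900 m = 302 / 6900000 = 1:22848

1:22848


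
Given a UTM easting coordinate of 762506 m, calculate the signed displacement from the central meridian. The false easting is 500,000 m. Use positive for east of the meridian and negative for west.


displacement = 762506 - 500000 = 262506 m

262506 m


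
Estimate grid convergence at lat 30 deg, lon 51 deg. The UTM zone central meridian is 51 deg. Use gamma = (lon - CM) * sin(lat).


gamma = (51 - 51) * sin(30) = 0 * 0.5 = 0.0 degrees

0.0 degrees


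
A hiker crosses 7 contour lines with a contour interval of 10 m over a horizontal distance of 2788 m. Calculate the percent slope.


elevation change = 7 * 10 = 70 m
slope = 70 / 2788 * 100 = 2.5%

2.5%


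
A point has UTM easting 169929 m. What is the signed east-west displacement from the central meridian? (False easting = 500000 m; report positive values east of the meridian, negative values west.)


displacement = 169929 - 500000 = -330071 m

-330071 m


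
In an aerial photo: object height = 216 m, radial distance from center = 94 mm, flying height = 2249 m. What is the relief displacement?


d = h * r / H = 216 * 94 / 2249 = 9.03 mm

9.03 mm


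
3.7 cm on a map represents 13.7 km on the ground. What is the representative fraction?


ground = 13.7 km = 1370000 cm; RF denominator = ground / map = 1370000 / 3.7 ≈ 370270; RF = 1:370270

1:370270


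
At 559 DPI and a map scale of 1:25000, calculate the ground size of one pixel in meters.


pixel_cm = 2.54 / 559 ≈ 0.004544 cm
ground = pixel_cm * 25000 / 100 = 2.54 * 25000 / (559 * 100) = 63500 / 55900 ≈ 1.14 m

1.14 m


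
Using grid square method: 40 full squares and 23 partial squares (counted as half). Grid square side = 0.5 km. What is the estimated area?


effective squares = 40 + 23 * 0.5 = 51.5
area = 51.5 * 0.25 = 12.875 km^2

12.875 km^2


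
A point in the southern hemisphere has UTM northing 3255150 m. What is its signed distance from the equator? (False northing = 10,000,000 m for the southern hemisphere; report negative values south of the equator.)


For southern: actual = 3255150 - 10000000 = -6744850 m

-6744850 m


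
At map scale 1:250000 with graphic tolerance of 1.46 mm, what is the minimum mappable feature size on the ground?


ground = 1.46 mm * 250000 / 1000 = 365.0 m

365.0 m


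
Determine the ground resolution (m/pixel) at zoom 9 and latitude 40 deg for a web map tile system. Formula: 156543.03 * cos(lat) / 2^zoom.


res = 156543.03 * cos(40) / 2^9 = 156543.03 * 0.76604444 / 512 = 234.22 m/pixel

234.22 m/pixel


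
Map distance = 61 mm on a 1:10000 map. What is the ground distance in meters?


ground = 61 mm * 10000 / 1000 = 610.0 m

610.0 m


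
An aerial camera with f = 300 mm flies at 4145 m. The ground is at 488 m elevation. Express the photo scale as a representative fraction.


scale = f / (H - h) = 300 mm / 3657 m = 300 / 3657000 = 1:12190

1:12190


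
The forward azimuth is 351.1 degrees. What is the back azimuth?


back azimuth = (351.1 + 180) mod 360 = 171.1 degrees

171.1 degrees


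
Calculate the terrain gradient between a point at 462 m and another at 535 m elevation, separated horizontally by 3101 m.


gradient = (535 - 462) / 3101 = 73 / 3101 = 0.0235

0.0235


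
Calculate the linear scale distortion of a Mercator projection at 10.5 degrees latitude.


SF = 1 / cos(10.5) = 1 / 0.983255 = 1.017

1.017


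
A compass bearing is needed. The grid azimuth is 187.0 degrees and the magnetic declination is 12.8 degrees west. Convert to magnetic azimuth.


magnetic azimuth = grid azimuth - declination (east +ve)
mag_az = 187.0 - -12.8 = 199.8 degrees

199.8 degrees


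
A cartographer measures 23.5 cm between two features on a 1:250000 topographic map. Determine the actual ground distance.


ground = 23.5 cm * 250000 / 100 = 58750.0 m = 58.75 km

58.75 km


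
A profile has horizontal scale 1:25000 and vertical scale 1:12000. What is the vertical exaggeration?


VE = horizontal_scale / vertical_scale = 25000 / 12000 ≈ 2.1

2.1x


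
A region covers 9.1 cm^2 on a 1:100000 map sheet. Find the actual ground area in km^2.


ground_area = 9.1 * (100000/100)^2 = 9100000.0 m^2 = 9.1 km^2

9.1 km^2


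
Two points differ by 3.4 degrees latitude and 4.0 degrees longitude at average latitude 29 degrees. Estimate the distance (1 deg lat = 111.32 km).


dlat_km = 3.4 * 111.32 = 378.488
dlon_km = 4.0 * 111.32 * cos(29) ≈ 389.451
dist = sqrt(378.488^2 + 389.451^2) ≈ 543.1 km

543.1 km


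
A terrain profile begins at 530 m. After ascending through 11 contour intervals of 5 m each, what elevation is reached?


elevation = 530 + 11 * 5 = 585 m

585 m


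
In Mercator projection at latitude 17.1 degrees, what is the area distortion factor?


area_distortion = 1/cos^2(17.1) = 1.095

1.095


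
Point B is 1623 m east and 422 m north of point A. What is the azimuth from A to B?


az = atan2(1623, 422) = 75.4 deg
adjusted to 0-360: 75.4 degrees

75.4 degrees


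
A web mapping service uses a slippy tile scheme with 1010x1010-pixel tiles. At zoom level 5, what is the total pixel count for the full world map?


tiles per axis = 2^5 = 32
total tiles = 32^2 = 1024
pixels per axis = 32 * 1010 = 32320
total pixels = 32320^2 = 1044582400

1044582400 pixels


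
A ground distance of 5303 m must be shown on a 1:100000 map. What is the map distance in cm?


map_cm = 5303 * 100 / 100000 = 5.303 cm ≈ 5.3 cm

5.3 cm


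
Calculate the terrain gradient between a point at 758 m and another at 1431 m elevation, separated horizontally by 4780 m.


gradient = (1431 - 758) / 4780 = 673 / 4780 = 0.1408

0.1408


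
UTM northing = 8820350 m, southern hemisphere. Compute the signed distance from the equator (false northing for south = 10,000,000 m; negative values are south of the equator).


For southern: actual = 8820350 - 10000000 = -1179650 m

-1179650 m


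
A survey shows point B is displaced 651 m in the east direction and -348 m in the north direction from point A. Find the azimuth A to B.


az = atan2(651, -348) = 118.1 deg
adjusted to 0-360: 118.1 degrees

118.1 degrees


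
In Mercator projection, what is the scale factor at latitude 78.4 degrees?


SF = 1 / cos(78.4) = 1 / 0.201078 = 4.973

4.973


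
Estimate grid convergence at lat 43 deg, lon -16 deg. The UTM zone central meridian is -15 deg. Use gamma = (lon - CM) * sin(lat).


gamma = (-16 - -15) * sin(43) = -1 * 0.681998 = -0.682 degrees

-0.682 degrees


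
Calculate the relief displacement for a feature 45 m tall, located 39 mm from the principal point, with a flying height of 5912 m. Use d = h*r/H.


d = h * r / H = 45 * 39 / 5912 = 0.3 mm

0.3 mm


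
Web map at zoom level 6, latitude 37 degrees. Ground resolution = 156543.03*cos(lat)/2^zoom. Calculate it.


res = 156543.03 * cos(37) / 2^6 = 156543.03 * 0.79863551 / 64 = 1953.45 m/pixel

1953.45 m/pixel


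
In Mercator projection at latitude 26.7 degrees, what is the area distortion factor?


area_distortion = 1/cos^2(26.7) = 1.253

1.253


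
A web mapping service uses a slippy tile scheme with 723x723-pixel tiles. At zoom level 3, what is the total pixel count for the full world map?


tiles per axis = 2^3 = 8
total tiles = 8^2 = 64
pixels per axis = 8 * 723 = 5784
total pixels = 5784^2 = 33454656

33454656 pixels


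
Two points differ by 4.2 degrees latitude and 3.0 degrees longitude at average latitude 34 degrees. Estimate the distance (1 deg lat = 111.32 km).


dlat_km = 4.2 * 111.32 = 467.544
dlon_km = 3.0 * 111.32 * cos(34) ≈ 276.865
dist = sqrt(467.544^2 + 276.865^2) ≈ 543.4 km

543.4 km


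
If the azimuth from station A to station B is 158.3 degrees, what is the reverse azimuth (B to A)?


back azimuth = (158.3 + 180) mod 360 = 338.3 degrees

338.3 degrees


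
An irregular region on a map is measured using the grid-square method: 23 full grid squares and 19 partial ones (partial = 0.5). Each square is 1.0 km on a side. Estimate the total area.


effective squares = 23 + 19 * 0.5 = 32.5
area = 32.5 * 1.0 = 32.5 km^2

32.5 km^2


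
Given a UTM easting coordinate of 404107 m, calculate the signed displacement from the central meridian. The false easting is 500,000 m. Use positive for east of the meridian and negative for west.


displacement = 404107 - 500000 = -95893 m

-95893 m


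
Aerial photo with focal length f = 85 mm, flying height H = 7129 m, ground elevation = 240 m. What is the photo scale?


scale = f / (H - h) = 85 mm / 6889 m = 85 / 6889000 = 1:81047

1:81047


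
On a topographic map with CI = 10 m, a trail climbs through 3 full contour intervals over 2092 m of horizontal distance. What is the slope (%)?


elevation change = 3 * 10 = 30 m
slope = 30 / 2092 * 100 = 1.4%

1.4%


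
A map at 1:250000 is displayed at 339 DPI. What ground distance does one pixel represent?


pixel_cm = 2.54 / 339 ≈ 0.007493 cm
ground = pixel_cm * 250000 / 100 = 2.54 * 250000 / (339 * 100) = 635000 / 33900 ≈ 18.73 m

18.73 m


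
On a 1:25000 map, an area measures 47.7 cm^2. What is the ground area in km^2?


ground_area = 47.7 * (25000/100)^2 = 2981250.0 m^2 = 2.98125 km^2 ≈ 2.981 km^2

2.981 km^2


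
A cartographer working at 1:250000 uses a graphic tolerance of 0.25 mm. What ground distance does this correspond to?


ground = 0.25 mm * 250000 / 1000 = 62.5 m

62.5 m


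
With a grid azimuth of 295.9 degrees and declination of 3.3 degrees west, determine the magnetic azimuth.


magnetic azimuth = grid azimuth - declination (east +ve)
mag_az = 295.9 - -3.3 = 299.2 degrees

299.2 degrees


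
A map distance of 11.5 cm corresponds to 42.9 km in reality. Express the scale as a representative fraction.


ground = 42.9 km = 4290000 cm; RF denominator = ground / map = 4290000 / 11.5 ≈ 373043; RF = 1:373043

1:373043


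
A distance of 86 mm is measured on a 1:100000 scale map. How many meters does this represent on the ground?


ground = 86 mm * 100000 / 1000 = 8600.0 m

8600.0 m


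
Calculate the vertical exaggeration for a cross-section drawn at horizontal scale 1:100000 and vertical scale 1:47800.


VE = horizontal_scale / vertical_scale = 100000 / 47800 ≈ 2.1

2.1x


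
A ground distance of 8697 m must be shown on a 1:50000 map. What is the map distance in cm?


map_cm = 8697 * 100 / 50000 = 17.394 cm ≈ 17.39 cm

17.39 cm


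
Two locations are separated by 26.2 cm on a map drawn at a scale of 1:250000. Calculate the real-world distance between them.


ground = 26.2 cm * 250000 / 100 = 65500.0 m = 65.5 km

65.5 km


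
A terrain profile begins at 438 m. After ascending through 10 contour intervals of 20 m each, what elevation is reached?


elevation = 438 + 10 * 20 = 638 m

638 m


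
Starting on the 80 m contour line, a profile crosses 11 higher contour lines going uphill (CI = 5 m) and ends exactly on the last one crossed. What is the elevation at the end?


elevation = 80 + 11 * 5 = 135 m

135 m


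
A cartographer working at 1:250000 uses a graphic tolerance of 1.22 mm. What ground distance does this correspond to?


ground = 1.22 mm * 250000 / 1000 = 305.0 m

305.0 m


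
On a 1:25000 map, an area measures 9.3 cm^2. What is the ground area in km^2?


ground_area = 9.3 * (25000/100)^2 = 581250.0 m^2 = 0.58125 km^2 ≈ 0.581 km^2

0.581 km^2


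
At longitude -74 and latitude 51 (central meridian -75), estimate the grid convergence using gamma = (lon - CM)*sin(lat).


gamma = (-74 - -75) * sin(51) = 1 * 0.777146 = 0.777 degrees

0.777 degrees


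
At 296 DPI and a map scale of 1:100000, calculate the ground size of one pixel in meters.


pixel_cm = 2.54 / 296 ≈ 0.008581 cm
ground = pixel_cm * 100000 / 100 = 2.54 * 100000 / (296 * 100) = 254000 / 29600 ≈ 8.58 m

8.58 m


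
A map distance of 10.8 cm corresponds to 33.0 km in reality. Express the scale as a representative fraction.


ground = 33.0 km = 3300000 cm; RF denominator = ground / map = 3300000 / 10.8 ≈ 305556; RF = 1:305556

1:305556


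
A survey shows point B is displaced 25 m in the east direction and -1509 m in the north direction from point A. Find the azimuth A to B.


az = atan2(25, -1509) = 179.1 deg
adjusted to 0-360: 179.1 degrees

179.1 degrees


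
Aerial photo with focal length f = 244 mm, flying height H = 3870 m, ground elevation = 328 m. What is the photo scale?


scale = f / (H - h) = 244 mm / 3542 m = 244 / 3542000 = 1:14516

1:14516


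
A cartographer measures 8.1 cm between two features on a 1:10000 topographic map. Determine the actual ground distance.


ground = 8.1 cm * 10000 / 100 = 810.0 m

810.0 m


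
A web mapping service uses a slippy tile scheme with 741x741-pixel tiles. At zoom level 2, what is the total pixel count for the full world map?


tiles per axis = 2^2 = 4
total tiles = 4^2 = 16
pixels per axis = 4 * 741 = 2964
total pixels = 2964^2 = 8785296

8785296 pixels


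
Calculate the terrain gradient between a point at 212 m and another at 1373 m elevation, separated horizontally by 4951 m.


gradient = (1373 - 212) / 4951 = 1161 / 4951 = 0.2345

0.2345


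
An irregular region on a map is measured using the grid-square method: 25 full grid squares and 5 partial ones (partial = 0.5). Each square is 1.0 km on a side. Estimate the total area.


effective squares = 25 + 5 * 0.5 = 27.5
area = 27.5 * 1.0 = 27.5 km^2

27.5 km^2


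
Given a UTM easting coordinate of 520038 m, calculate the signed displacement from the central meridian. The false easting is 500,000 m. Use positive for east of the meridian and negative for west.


displacement = 520038 - 500000 = 20038 m

20038 m


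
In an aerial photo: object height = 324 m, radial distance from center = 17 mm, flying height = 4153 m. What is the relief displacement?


d = h * r / H = 324 * 17 / 4153 = 1.33 mm

1.33 mm


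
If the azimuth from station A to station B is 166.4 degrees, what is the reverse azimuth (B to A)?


back azimuth = (166.4 + 180) mod 360 = 346.4 degrees

346.4 degrees


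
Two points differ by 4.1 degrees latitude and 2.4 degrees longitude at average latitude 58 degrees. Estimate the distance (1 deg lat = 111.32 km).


dlat_km = 4.1 * 111.32 = 456.412
dlon_km = 2.4 * 111.32 * cos(58) ≈ 141.577
dist = sqrt(456.412^2 + 141.577^2) ≈ 477.9 km

477.9 km


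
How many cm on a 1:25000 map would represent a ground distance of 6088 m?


map_cm = 6088 * 100 / 25000 = 24.352 cm ≈ 24.35 cm

24.35 cm


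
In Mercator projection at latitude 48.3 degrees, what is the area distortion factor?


area_distortion = 1/cos^2(48.3) = 2.26

2.26


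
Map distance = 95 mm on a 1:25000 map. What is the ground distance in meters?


ground = 95 mm * 25000 / 1000 = 2375.0 m

2375.0 m


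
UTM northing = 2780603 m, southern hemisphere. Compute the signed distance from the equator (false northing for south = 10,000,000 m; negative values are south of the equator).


For southern: actual = 2780603 - 10000000 = -7219397 m

-7219397 m


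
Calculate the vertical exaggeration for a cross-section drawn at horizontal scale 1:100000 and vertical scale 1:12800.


VE = horizontal_scale / vertical_scale = 100000 / 12800 = 7.8125 ≈ 7.8

7.8x


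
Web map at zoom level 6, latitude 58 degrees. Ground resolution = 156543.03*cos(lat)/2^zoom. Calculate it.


res = 156543.03 * cos(58) / 2^6 = 156543.03 * 0.52991926 / 64 = 1296.17 m/pixel

1296.17 m/pixel


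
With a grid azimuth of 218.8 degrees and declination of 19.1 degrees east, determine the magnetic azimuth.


magnetic azimuth = grid azimuth - declination (east +ve)
mag_az = 218.8 - 19.1 = 199.7 degrees

199.7 degrees


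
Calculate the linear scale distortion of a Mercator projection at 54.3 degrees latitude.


SF = 1 / cos(54.3) = 1 / 0.583541 = 1.714

1.714


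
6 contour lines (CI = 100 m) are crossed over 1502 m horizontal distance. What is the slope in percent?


elevation change = 6 * 100 = 600 m
slope = 600 / 1502 * 100 = 39.9%

39.9%


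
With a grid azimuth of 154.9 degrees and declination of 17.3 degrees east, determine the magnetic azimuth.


magnetic azimuth = grid azimuth - declination (east +ve)
mag_az = 154.9 - 17.3 = 137.6 degrees

137.6 degrees


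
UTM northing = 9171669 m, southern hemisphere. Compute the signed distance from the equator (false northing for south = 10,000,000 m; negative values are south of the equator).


For southern: actual = 9171669 - 10000000 = -828331 m

-828331 m


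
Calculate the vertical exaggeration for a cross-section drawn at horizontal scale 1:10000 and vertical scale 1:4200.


VE = horizontal_scale / vertical_scale = 10000 / 4200 ≈ 2.4

2.4x


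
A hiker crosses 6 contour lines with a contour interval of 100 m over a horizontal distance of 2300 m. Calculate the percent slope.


elevation change = 6 * 100 = 600 m
slope = 600 / 2300 * 100 = 26.1%

26.1%


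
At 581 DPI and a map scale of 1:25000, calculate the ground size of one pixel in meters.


pixel_cm = 2.54 / 581 ≈ 0.004372 cm
ground = pixel_cm * 25000 / 100 = 2.54 * 25000 / (581 * 100) = 63500 / 58100 ≈ 1.09 m

1.09 m


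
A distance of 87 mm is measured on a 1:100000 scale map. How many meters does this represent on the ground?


ground = 87 mm * 100000 / 1000 = 8700.0 m

8700.0 m


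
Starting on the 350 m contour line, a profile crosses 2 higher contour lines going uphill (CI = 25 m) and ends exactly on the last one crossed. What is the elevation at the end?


elevation = 350 + 2 * 25 = 400 m

400 m


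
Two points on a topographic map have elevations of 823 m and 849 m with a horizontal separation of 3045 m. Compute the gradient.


gradient = (849 - 823) / 3045 = 26 / 3045 = 0.0085

0.0085


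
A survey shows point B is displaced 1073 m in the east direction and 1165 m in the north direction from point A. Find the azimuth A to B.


az = atan2(1073, 1165) = 42.6 deg
adjusted to 0-360: 42.6 degrees

42.6 degrees


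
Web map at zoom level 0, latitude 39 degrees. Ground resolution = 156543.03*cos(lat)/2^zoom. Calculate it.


res = 156543.03 * cos(39) / 2^0 = 156543.03 * 0.77714596 / 1 = 121656.78 m/pixel

121656.78 m/pixel


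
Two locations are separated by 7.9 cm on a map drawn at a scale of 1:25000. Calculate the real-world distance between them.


ground = 7.9 cm * 25000 / 100 = 1975.0 m = 1.975 km

1.975 km


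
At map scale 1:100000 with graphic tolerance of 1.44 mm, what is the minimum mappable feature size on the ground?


ground = 1.44 mm * 100000 / 1000 = 144.0 m

144.0 m


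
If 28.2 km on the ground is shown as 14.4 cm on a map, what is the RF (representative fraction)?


ground = 28.2 km = 2820000 cm; RF denominator = ground / map = 2820000 / 14.4 ≈ 195833; RF = 1:195833

1:195833


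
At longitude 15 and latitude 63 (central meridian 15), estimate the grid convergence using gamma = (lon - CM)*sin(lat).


gamma = (15 - 15) * sin(63) = 0 * 0.891007 = 0.0 degrees

0.0 degrees


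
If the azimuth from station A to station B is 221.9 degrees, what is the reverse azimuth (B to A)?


back azimuth = (221.9 + 180) mod 360 = 41.9 degrees

41.9 degrees


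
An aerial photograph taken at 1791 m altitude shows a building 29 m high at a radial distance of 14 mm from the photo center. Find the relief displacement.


d = h * r / H = 29 * 14 / 1791 = 0.23 mm

0.23 mm


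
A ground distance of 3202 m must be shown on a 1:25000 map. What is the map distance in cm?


map_cm = 3202 * 100 / 25000 = 12.808 cm ≈ 12.81 cm

12.81 cm


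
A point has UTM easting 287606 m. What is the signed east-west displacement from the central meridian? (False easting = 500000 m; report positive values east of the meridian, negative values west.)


displacement = 287606 - 500000 = -212394 m

-212394 m


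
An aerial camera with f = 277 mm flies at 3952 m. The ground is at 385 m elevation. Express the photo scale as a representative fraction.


scale = f / (H - h) = 277 mm / 3567 m = 277 / 3567000 = 1:12877

1:12877


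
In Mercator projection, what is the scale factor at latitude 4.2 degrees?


SF = 1 / cos(4.2) = 1 / 0.997314 = 1.003

1.003


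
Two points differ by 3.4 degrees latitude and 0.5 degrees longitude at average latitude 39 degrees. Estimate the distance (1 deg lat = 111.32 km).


dlat_km = 3.4 * 111.32 = 378.488
dlon_km = 0.5 * 111.32 * cos(39) ≈ 43.256
dist = sqrt(378.488^2 + 43.256^2) ≈ 381.0 km

381.0 km


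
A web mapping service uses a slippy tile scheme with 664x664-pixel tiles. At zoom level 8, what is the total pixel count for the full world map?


tiles per axis = 2^8 = 256
total tiles = 256^2 = 65536
pixels per axis = 256 * 664 = 169984
total pixels = 169984^2 = 28894560256

28894560256 pixels


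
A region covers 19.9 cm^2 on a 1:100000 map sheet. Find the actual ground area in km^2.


ground_area = 19.9 * (100000/100)^2 = 19900000.0 m^2 = 19.9 km^2

19.9 km^2


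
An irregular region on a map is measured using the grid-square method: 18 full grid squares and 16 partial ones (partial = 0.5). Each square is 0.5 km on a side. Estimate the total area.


effective squares = 18 + 16 * 0.5 = 26.0
area = 26.0 * 0.25 = 6.5 km^2

6.5 km^2


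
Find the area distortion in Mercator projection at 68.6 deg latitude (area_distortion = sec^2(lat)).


area_distortion = 1/cos^2(68.6) = 7.511

7.511


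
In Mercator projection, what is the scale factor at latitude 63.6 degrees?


SF = 1 / cos(63.6) = 1 / 0.444635 = 2.249

2.249


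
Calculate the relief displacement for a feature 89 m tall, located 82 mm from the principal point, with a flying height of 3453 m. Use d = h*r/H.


d = h * r / H = 89 * 82 / 3453 = 2.11 mm

2.11 mm


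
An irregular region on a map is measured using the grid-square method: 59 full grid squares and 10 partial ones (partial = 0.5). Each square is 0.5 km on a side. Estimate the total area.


effective squares = 59 + 10 * 0.5 = 64.0
area = 64.0 * 0.25 = 16.0 km^2

16.0 km^2


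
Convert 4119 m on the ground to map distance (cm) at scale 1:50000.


map_cm = 4119 * 100 / 50000 = 8.238 cm ≈ 8.24 cm

8.24 cm


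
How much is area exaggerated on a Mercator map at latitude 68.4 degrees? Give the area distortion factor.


area_distortion = 1/cos^2(68.4) = 7.379

7.379


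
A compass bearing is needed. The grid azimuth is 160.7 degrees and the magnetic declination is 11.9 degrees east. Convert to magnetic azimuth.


magnetic azimuth = grid azimuth - declination (east +ve)
mag_az = 160.7 - 11.9 = 148.8 degrees

148.8 degrees


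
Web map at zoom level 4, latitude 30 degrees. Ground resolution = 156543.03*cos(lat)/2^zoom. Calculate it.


res = 156543.03 * cos(30) / 2^4 = 156543.03 * 0.8660254 / 16 = 8473.14 m/pixel

8473.14 m/pixel
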